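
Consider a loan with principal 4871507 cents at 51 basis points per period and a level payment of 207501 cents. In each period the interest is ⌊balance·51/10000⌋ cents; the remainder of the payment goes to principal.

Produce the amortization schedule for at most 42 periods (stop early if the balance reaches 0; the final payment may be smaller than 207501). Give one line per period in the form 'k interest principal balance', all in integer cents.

1. interest=⌊4871507·51/10000⌋=24844; principal=207501-24844=182657; balance=4871507-182657=4688850
2. interest=⌊4688850·51/10000⌋=23913; principal=207501-23913=183588; balance=4688850-183588=4505262
3. interest=⌊4505262·51/10000⌋=22976; principal=207501-22976=184525; balance=4505262-184525=4320737
4. interest=⌊4320737·51/10000⌋=22035; principal=207501-22035=185466; balance=4320737-185466=4135271
5. interest=⌊4135271·51/10000⌋=21089; principal=207501-21089=186412; balance=4135271-186412=3948859
6. interest=⌊3948859·51/10000⌋=20139; principal=207501-20139=187362; balance=3948859-187362=3761497
7. interest=⌊3761497·51/10000⌋=19183; principal=207501-19183=188318; balance=3761497-188318=3573179
8. interest=⌊3573179·51/10000⌋=18223; principal=207501-18223=189278; balance=3573179-189278=3383901
9. interest=⌊3383901·51/10000⌋=17257; principal=207501-17257=190244; balance=3383901-190244=3193657
10. interest=⌊3193657·51/10000⌋=16287; principal=207501-16287=191214; balance=3193657-191214=3002443
11. interest=⌊3002443·51/10000⌋=15312; principal=207501-15312=192189; balance=3002443-192189=2810254
12. interest=⌊2810254·51/10000⌋=14332; principal=207501-14332=193169; balance=2810254-193169=2617085
13. interest=⌊2617085·51/10000⌋=13347; principal=207501-13347=194154; balance=2617085-194154=2422931
14. interest=⌊2422931·51/10000⌋=12356; principal=207501-12356=195145; balance=2422931-195145=2227786
15. interest=⌊2227786·51/10000⌋=11361; principal=207501-11361=196140; balance=2227786-196140=2031646
16. interest=⌊2031646·51/10000⌋=10361; principal=207501-10361=197140; balance=2031646-197140=1834506
17. interest=⌊1834506·51/10000⌋=9355; principal=207501-9355=198146; balance=1834506-198146=1636360
18. interest=⌊1636360·51/10000⌋=8345; principal=207501-8345=199156; balance=1636360-199156=1437204
19. interest=⌊1437204·51/10000⌋=7329; principal=207501-7329=200172; balance=1437204-200172=1237032
20. interest=⌊1237032·51/10000⌋=6308; principal=207501-6308=201193; balance=1237032-201193=1035839
21. interest=⌊1035839·51/10000⌋=5282; principal=207501-5282=202219; balance=1035839-202219=833620
22. interest=⌊833620·51/10000⌋=4251; principal=207501-4251=203250; balance=833620-203250=630370
23. interest=⌊630370·51/10000⌋=3214; principal=207501-3214=204287; balance=630370-204287=426083
24. interest=⌊426083·51/10000⌋=2173; principal=207501-2173=205328; balance=426083-205328=220755
25. interest=⌊220755·51/10000⌋=1125; principal=207501-1125=206376; balance=220755-206376=14379
26. interest=⌊14379·51/10000⌋=73; principal=min(207501-73,14379)=14379; balance=14379-14379=0

1 24844 182657 4688850
2 23913 183588 4505262
3 22976 184525 4320737
4 22035 185466 4135271
5 21089 186412 3948859
6 20139 187362 3761497
7 19183 188318 3573179
8 18223 189278 3383901
9 17257 190244 3193657
10 16287 191214 3002443
11 15312 192189 2810254
12 14332 193169 2617085
13 13347 194154 2422931
14 12356 195145 2227786
15 11361 196140 2031646
16 10361 197140 1834506
17 9355 198146 1636360
18 8345 199156 1437204
19 7329 200172 1237032
20 6308 201193 1035839
21 5282 202219 833620
22 4251 203250 630370
23 3214 204287 426083
24 2173 205328 220755
25 1125 206376 14379
26 73 14379 0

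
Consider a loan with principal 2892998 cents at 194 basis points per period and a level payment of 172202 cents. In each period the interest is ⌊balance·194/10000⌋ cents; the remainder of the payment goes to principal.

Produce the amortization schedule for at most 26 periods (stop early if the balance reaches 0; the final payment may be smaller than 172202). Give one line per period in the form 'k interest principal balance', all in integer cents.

1. interest=⌊2892998·194/10000⌋=56124; principal=172202-56124=116078; balance=2892998-116078=2776920
2. interest=⌊2776920·194/10000⌋=53872; principal=172202-53872=118330; balance=2776920-118330=2658590
3. interest=⌊2658590·194/10000⌋=51576; principal=172202-51576=120626; balance=2658590-120626=2537964
4. interest=⌊2537964·194/10000⌋=49236; principal=172202-49236=122966; balance=2537964-122966=2414998
5. interest=⌊2414998·194/10000⌋=46850; principal=172202-46850=125352; balance=2414998-125352=2289646
6. interest=⌊2289646·194/10000⌋=44419; principal=172202-44419=127783; balance=2289646-127783=2161863
7. interest=⌊2161863·194/10000⌋=41940; principal=172202-41940=130262; balance=2161863-130262=2031601
8. interest=⌊2031601·194/10000⌋=39413; principal=172202-39413=132789; balance=2031601-132789=1898812
9. interest=⌊1898812·194/10000⌋=36836; principal=172202-36836=135366; balance=1898812-135366=1763446
10. interest=⌊1763446·194/10000⌋=34210; principal=172202-34210=137992; balance=1763446-137992=1625454
11. interest=⌊1625454·194/10000⌋=31533; principal=172202-31533=140669; balance=1625454-140669=1484785
12. interest=⌊1484785·194/10000⌋=28804; principal=172202-28804=143398; balance=1484785-143398=1341387
13. interest=⌊1341387·194/10000⌋=26022; principal=172202-26022=146180; balance=1341387-146180=1195207
14. interest=⌊1195207·194/10000⌋=23187; principal=172202-23187=149015; balance=1195207-149015=1046192
15. interest=⌊1046192·194/10000⌋=20296; principal=172202-20296=151906; balance=1046192-151906=894286
16. interest=⌊894286·194/10000⌋=17349; principal=172202-17349=154853; balance=894286-154853=739433
17. interest=⌊739433·194/10000⌋=14345; principal=172202-14345=157857; balance=739433-157857=581576
18. interest=⌊581576·194/10000⌋=11282; principal=172202-11282=160920; balance=581576-160920=420656
19. interest=⌊420656·194/10000⌋=8160; principal=172202-8160=164042; balance=420656-164042=256614
20. interest=⌊256614·194/10000⌋=4978; principal=172202-4978=167224; balance=256614-167224=89390
21. interest=⌊89390·194/10000⌋=1734; principal=min(172202-1734,89390)=89390; balance=89390-89390=0

1 56124 116078 2776920
2 53872 118330 2658590
3 51576 120626 2537964
4 49236 122966 2414998
5 46850 125352 2289646
6 44419 127783 2161863
7 41940 130262 2031601
8 39413 132789 1898812
9 36836 135366 1763446
10 34210 137992 1625454
11 31533 140669 1484785
12 28804 143398 1341387
13 26022 146180 1195207
14 23187 149015 1046192
15 20296 151906 894286
16 17349 154853 739433
17 14345 157857 581576
18 11282 160920 420656
19 8160 164042 256614
20 4978 167224 89390
21 1734 89390 0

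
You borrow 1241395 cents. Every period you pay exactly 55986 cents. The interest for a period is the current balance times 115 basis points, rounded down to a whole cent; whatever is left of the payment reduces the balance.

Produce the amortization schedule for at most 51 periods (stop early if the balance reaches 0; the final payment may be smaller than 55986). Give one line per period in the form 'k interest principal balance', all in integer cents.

1. interest=⌊1241395·115/10000⌋=14276; principal=55986-14276=41710; balance=1241395-41710=1199685
2. interest=⌊1199685·115/10000⌋=13796; principal=55986-13796=42190; balance=1199685-42190=1157495
3. interest=⌊1157495·115/10000⌋=13311; principal=55986-13311=42675; balance=1157495-42675=1114820
4. interest=⌊1114820·115/10000⌋=12820; principal=55986-12820=43166; balance=1114820-43166=1071654
5. interest=⌊1071654·115/10000⌋=12324; principal=55986-12324=43662; balance=1071654-43662=1027992
6. interest=⌊1027992·115/10000⌋=11821; principal=55986-11821=44165; balance=1027992-44165=983827
7. interest=⌊983827·115/10000⌋=11314; principal=55986-11314=44672; balance=983827-44672=939155
8. interest=⌊939155·115/10000⌋=10800; principal=55986-10800=45186; balance=939155-45186=893969
9. interest=⌊893969·115/10000⌋=10280; principal=55986-10280=45706; balance=893969-45706=848263
10. interest=⌊848263·115/10000⌋=9755; principal=55986-9755=46231; balance=848263-46231=802032
11. interest=⌊802032·115/10000⌋=9223; principal=55986-9223=46763; balance=802032-46763=755269
12. interest=⌊755269·115/10000⌋=8685; principal=55986-8685=47301; balance=755269-47301=707968
13. interest=⌊707968·115/10000⌋=8141; principal=55986-8141=47845; balance=707968-47845=660123
14. interest=⌊660123·115/10000⌋=7591; principal=55986-7591=48395; balance=660123-48395=611728
15. interest=⌊611728·115/10000⌋=7034; principal=55986-7034=48952; balance=611728-48952=562776
16. interest=⌊562776·115/10000⌋=6471; principal=55986-6471=49515; balance=562776-49515=513261
17. interest=⌊513261·115/10000⌋=5902; principal=55986-5902=50084; balance=513261-50084=463177
18. interest=⌊463177·115/10000⌋=5326; principal=55986-5326=50660; balance=463177-50660=412517
19. interest=⌊412517·115/10000⌋=4743; principal=55986-4743=51243; balance=412517-51243=361274
20. interest=⌊361274·115/10000⌋=4154; principal=55986-4154=51832; balance=361274-51832=309442
21. interest=⌊309442·115/10000⌋=3558; principal=55986-3558=52428; balance=309442-52428=257014
22. interest=⌊257014·115/10000⌋=2955; principal=55986-2955=53031; balance=257014-53031=203983
23. interest=⌊203983·115/10000⌋=2345; principal=55986-2345=53641; balance=203983-53641=150342
24. interest=⌊150342·115/10000⌋=1728; principal=55986-1728=54258; balance=150342-54258=96084
25. interest=⌊96084·115/10000⌋=1104; principal=55986-1104=54882; balance=96084-54882=41202
26. interest=⌊41202·115/10000⌋=473; principal=min(55986-473,41202)=41202; balance=41202-41202=0

1 14276 41710 1199685
2 13796 42190 1157495
3 13311 42675 1114820
4 12820 43166 1071654
5 12324 43662 1027992
6 11821 44165 983827
7 11314 44672 939155
8 10800 45186 893969
9 10280 45706 848263
10 9755 46231 802032
11 9223 46763 755269
12 8685 47301 707968
13 8141 47845 660123
14 7591 48395 611728
15 7034 48952 562776
16 6471 49515 513261
17 5902 50084 463177
18 5326 50660 412517
19 4743 51243 361274
20 4154 51832 309442
21 3558 52428 257014
22 2955 53031 203983
23 2345 53641 150342
24 1728 54258 96084
25 1104 54882 41202
26 473 41202 0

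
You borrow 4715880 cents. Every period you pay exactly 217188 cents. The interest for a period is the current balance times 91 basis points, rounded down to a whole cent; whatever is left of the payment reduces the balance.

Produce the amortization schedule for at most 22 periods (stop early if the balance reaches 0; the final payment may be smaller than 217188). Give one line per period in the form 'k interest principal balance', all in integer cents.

1. interest=⌊4715880·91/10000⌋=42914; principal=217188-42914=174274; balance=4715880-174274=4541606
2. interest=⌊4541606·91/10000⌋=41328; principal=217188-41328=175860; balance=4541606-175860=4365746
3. interest=⌊4365746·91/10000⌋=39728; principal=217188-39728=177460; balance=4365746-177460=4188286
4. interest=⌊4188286·91/10000⌋=38113; principal=217188-38113=179075; balance=4188286-179075=4009211
5. interest=⌊4009211·91/10000⌋=36483; principal=217188-36483=180705; balance=4009211-180705=3828506
6. interest=⌊3828506·91/10000⌋=34839; principal=217188-34839=182349; balance=3828506-182349=3646157
7. interest=⌊3646157·91/10000⌋=33180; principal=217188-33180=184008; balance=3646157-184008=3462149
8. interest=⌊3462149·91/10000⌋=31505; principal=217188-31505=185683; balance=3462149-185683=3276466
9. interest=⌊3276466·91/10000⌋=29815; principal=217188-29815=187373; balance=3276466-187373=3089093
10. interest=⌊3089093·91/10000⌋=28110; principal=217188-28110=189078; balance=3089093-189078=2900015
11. interest=⌊2900015·91/10000⌋=26390; principal=217188-26390=190798; balance=2900015-190798=2709217
12. interest=⌊2709217·91/10000⌋=24653; principal=217188-24653=192535; balance=2709217-192535=2516682
13. interest=⌊2516682·91/10000⌋=22901; principal=217188-22901=194287; balance=2516682-194287=2322395
14. interest=⌊2322395·91/10000⌋=21133; principal=217188-21133=196055; balance=2322395-196055=2126340
15. interest=⌊2126340·91/10000⌋=19349; principal=217188-19349=197839; balance=2126340-197839=1928501
16. interest=⌊1928501·91/10000⌋=17549; principal=217188-17549=199639; balance=1928501-199639=1728862
17. interest=⌊1728862·91/10000⌋=15732; principal=217188-15732=201456; balance=1728862-201456=1527406
18. interest=⌊1527406·91/10000⌋=13899; principal=217188-13899=203289; balance=1527406-203289=1324117
19. interest=⌊1324117·91/10000⌋=12049; principal=217188-12049=205139; balance=1324117-205139=1118978
20. interest=⌊1118978·91/10000⌋=10182; principal=217188-10182=207006; balance=1118978-207006=911972
21. interest=⌊911972·91/10000⌋=8298; principal=217188-8298=208890; balance=911972-208890=703082
22. interest=⌊703082·91/10000⌋=6398; principal=217188-6398=210790; balance=703082-210790=492292

1 42914 174274 4541606
2 41328 175860 4365746
3 39728 177460 4188286
4 38113 179075 4009211
5 36483 180705 3828506
6 34839 182349 3646157
7 33180 184008 3462149
8 31505 185683 3276466
9 29815 187373 3089093
10 28110 189078 2900015
11 26390 190798 2709217
12 24653 192535 2516682
13 22901 194287 2322395
14 21133 196055 2126340
15 19349 197839 1928501
16 17549 199639 1728862
17 15732 201456 1527406
18 13899 203289 1324117
19 12049 205139 1118978
20 10182 207006 911972
21 8298 208890 703082
22 6398 210790 492292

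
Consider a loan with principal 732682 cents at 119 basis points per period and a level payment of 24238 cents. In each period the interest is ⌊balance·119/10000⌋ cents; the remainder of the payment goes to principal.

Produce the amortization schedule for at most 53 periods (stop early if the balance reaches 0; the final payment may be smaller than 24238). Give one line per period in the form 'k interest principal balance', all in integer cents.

1 8718 15520 717162
2 8534 15704 701458
3 8347 15891 685567
4 8158 16080 669487
5 7966 16272 653215
6 7773 16465 636750
7 7577 16661 620089
8 7379 16859 603230
9 7178 17060 586170
10 6975 17263 568907
11 6769 17469 551438
12 6562 17676 533762
13 6351 17887 515875
14 6138 18100 497775
15 5923 18315 479460
16 5705 18533 460927
17 5485 18753 442174
18 5261 18977 423197
19 5036 19202 403995
20 4807 19431 384564
21 4576 19662 364902
22 4342 19896 345006
23 4105 20133 324873
24 3865 20373 304500
25 3623 20615 283885
26 3378 20860 263025
27 3129 21109 241916
28 2878 21360 220556
29 2624 21614 198942
30 2367 21871 177071
31 2107 22131 154940
32 1843 22395 132545
33 1577 22661 109884
34 1307 22931 86953
35 1034 23204 63749
36 758 23480 40269
37 479 23759 16510
38 196 16510 0

1. interest=⌊732682·119/10000⌋=8718; principal=24238-8718=15520; balance=732682-15520=717162
2. interest=⌊717162·119/10000⌋=8534; principal=24238-8534=15704; balance=717162-15704=701458
3. interest=⌊701458·119/10000⌋=8347; principal=24238-8347=15891; balance=701458-15891=685567
4. interest=⌊685567·119/10000⌋=8158; principal=24238-8158=16080; balance=685567-16080=669487
5. interest=⌊669487·119/10000⌋=7966; principal=24238-7966=16272; balance=669487-16272=653215
6. interest=⌊653215·119/10000⌋=7773; principal=24238-7773=16465; balance=653215-16465=636750
7. interest=⌊636750·119/10000⌋=7577; principal=24238-7577=16661; balance=636750-16661=620089
8. interest=⌊620089·119/10000⌋=7379; principal=24238-7379=16859; balance=620089-16859=603230
9. interest=⌊603230·119/10000⌋=7178; principal=24238-7178=17060; balance=603230-17060=586170
10. interest=⌊586170·119/10000⌋=6975; principal=24238-6975=17263; balance=586170-17263=568907
11. interest=⌊568907·119/10000⌋=6769; principal=24238-6769=17469; balance=568907-17469=551438
12. interest=⌊551438·119/10000⌋=6562; principal=24238-6562=17676; balance=551438-17676=533762
13. interest=⌊533762·119/10000⌋=6351; principal=24238-6351=17887; balance=533762-17887=515875
14. interest=⌊515875·119/10000⌋=6138; principal=24238-6138=18100; balance=515875-18100=497775
15. interest=⌊497775·119/10000⌋=5923; principal=24238-5923=18315; balance=497775-18315=479460
16. interest=⌊479460·119/10000⌋=5705; principal=24238-5705=18533; balance=479460-18533=460927
17. interest=⌊460927·119/10000⌋=5485; principal=24238-5485=18753; balance=460927-18753=442174
18. interest=⌊442174·119/10000⌋=5261; principal=24238-5261=18977; balance=442174-18977=423197
19. interest=⌊423197·119/10000⌋=5036; principal=24238-5036=19202; balance=423197-19202=403995
20. interest=⌊403995·119/10000⌋=4807; principal=24238-4807=19431; balance=403995-19431=384564
21. interest=⌊384564·119/10000⌋=4576; principal=24238-4576=19662; balance=384564-19662=364902
22. interest=⌊364902·119/10000⌋=4342; principal=24238-4342=19896; balance=364902-19896=345006
23. interest=⌊345006·119/10000⌋=4105; principal=24238-4105=20133; balance=345006-20133=324873
24. interest=⌊324873·119/10000⌋=3865; principal=24238-3865=20373; balance=324873-20373=304500
25. interest=⌊304500·119/10000⌋=3623; principal=24238-3623=20615; balance=304500-20615=283885
26. interest=⌊283885·119/10000⌋=3378; principal=24238-3378=20860; balance=283885-20860=263025
27. interest=⌊263025·119/10000⌋=3129; principal=24238-3129=21109; balance=263025-21109=241916
28. interest=⌊241916·119/10000⌋=2878; principal=24238-2878=21360; balance=241916-21360=220556
29. interest=⌊220556·119/10000⌋=2624; principal=24238-2624=21614; balance=220556-21614=198942
30. interest=⌊198942·119/10000⌋=2367; principal=24238-2367=21871; balance=198942-21871=177071
31. interest=⌊177071·119/10000⌋=2107; principal=24238-2107=22131; balance=177071-22131=154940
32. interest=⌊154940·119/10000⌋=1843; principal=24238-1843=22395; balance=154940-22395=132545
33. interest=⌊132545·119/10000⌋=1577; principal=24238-1577=22661; balance=132545-22661=109884
34. interest=⌊109884·119/10000⌋=1307; principal=24238-1307=22931; balance=109884-22931=86953
35. interest=⌊86953·119/10000⌋=1034; principal=24238-1034=23204; balance=86953-23204=63749
36. interest=⌊63749·119/10000⌋=758; principal=24238-758=23480; balance=63749-23480=40269
37. interest=⌊40269·119/10000⌋=479; principal=24238-479=23759; balance=40269-23759=16510
38. interest=⌊16510·119/10000⌋=196; principal=min(24238-196,16510)=16510; balance=16510-16510=0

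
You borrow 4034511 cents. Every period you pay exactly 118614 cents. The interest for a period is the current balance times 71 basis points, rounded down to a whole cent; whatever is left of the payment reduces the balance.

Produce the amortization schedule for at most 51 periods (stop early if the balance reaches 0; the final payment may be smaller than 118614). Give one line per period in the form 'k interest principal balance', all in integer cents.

1 28645 89969 3944542
2 28006 90608 3853934
3 27362 91252 3762682
4 26715 91899 3670783
5 26062 92552 3578231
6 25405 93209 3485022
7 24743 93871 3391151
8 24077 94537 3296614
9 23405 95209 3201405
10 22729 95885 3105520
11 22049 96565 3008955
12 21363 97251 2911704
13 20673 97941 2813763
14 19977 98637 2715126
15 19277 99337 2615789
16 18572 100042 2515747
17 17861 100753 2414994
18 17146 101468 2313526
19 16426 102188 2211338
20 15700 102914 2108424
21 14969 103645 2004779
22 14233 104381 1900398
23 13492 105122 1795276
24 12746 105868 1689408
25 11994 106620 1582788
26 11237 107377 1475411
27 10475 108139 1367272
28 9707 108907 1258365
29 8934 109680 1148685
30 8155 110459 1038226
31 7371 111243 926983
32 6581 112033 814950
33 5786 112828 702122
34 4985 113629 588493
35 4178 114436 474057
36 3365 115249 358808
37 2547 116067 242741
38 1723 116891 125850
39 893 117721 8129
40 57 8129 0

1. interest=⌊4034511·71/10000⌋=28645; principal=118614-28645=89969; balance=4034511-89969=3944542
2. interest=⌊3944542·71/10000⌋=28006; principal=118614-28006=90608; balance=3944542-90608=3853934
3. interest=⌊3853934·71/10000⌋=27362; principal=118614-27362=91252; balance=3853934-91252=3762682
4. interest=⌊3762682·71/10000⌋=26715; principal=118614-26715=91899; balance=3762682-91899=3670783
5. interest=⌊3670783·71/10000⌋=26062; principal=118614-26062=92552; balance=3670783-92552=3578231
6. interest=⌊3578231·71/10000⌋=25405; principal=118614-25405=93209; balance=3578231-93209=3485022
7. interest=⌊3485022·71/10000⌋=24743; principal=118614-24743=93871; balance=3485022-93871=3391151
8. interest=⌊3391151·71/10000⌋=24077; principal=118614-24077=94537; balance=3391151-94537=3296614
9. interest=⌊3296614·71/10000⌋=23405; principal=118614-23405=95209; balance=3296614-95209=3201405
10. interest=⌊3201405·71/10000⌋=22729; principal=118614-22729=95885; balance=3201405-95885=3105520
11. interest=⌊3105520·71/10000⌋=22049; principal=118614-22049=96565; balance=3105520-96565=3008955
12. interest=⌊3008955·71/10000⌋=21363; principal=118614-21363=97251; balance=3008955-97251=2911704
13. interest=⌊2911704·71/10000⌋=20673; principal=118614-20673=97941; balance=2911704-97941=2813763
14. interest=⌊2813763·71/10000⌋=19977; principal=118614-19977=98637; balance=2813763-98637=2715126
15. interest=⌊2715126·71/10000⌋=19277; principal=118614-19277=99337; balance=2715126-99337=2615789
16. interest=⌊2615789·71/10000⌋=18572; principal=118614-18572=100042; balance=2615789-100042=2515747
17. interest=⌊2515747·71/10000⌋=17861; principal=118614-17861=100753; balance=2515747-100753=2414994
18. interest=⌊2414994·71/10000⌋=17146; principal=118614-17146=101468; balance=2414994-101468=2313526
19. interest=⌊2313526·71/10000⌋=16426; principal=118614-16426=102188; balance=2313526-102188=2211338
20. interest=⌊2211338·71/10000⌋=15700; principal=118614-15700=102914; balance=2211338-102914=2108424
21. interest=⌊2108424·71/10000⌋=14969; principal=118614-14969=103645; balance=2108424-103645=2004779
22. interest=⌊2004779·71/10000⌋=14233; principal=118614-14233=104381; balance=2004779-104381=1900398
23. interest=⌊1900398·71/10000⌋=13492; principal=118614-13492=105122; balance=1900398-105122=1795276
24. interest=⌊1795276·71/10000⌋=12746; principal=118614-12746=105868; balance=1795276-105868=1689408
25. interest=⌊1689408·71/10000⌋=11994; principal=118614-11994=106620; balance=1689408-106620=1582788
26. interest=⌊1582788·71/10000⌋=11237; principal=118614-11237=107377; balance=1582788-107377=1475411
27. interest=⌊1475411·71/10000⌋=10475; principal=118614-10475=108139; balance=1475411-108139=1367272
28. interest=⌊1367272·71/10000⌋=9707; principal=118614-9707=108907; balance=1367272-108907=1258365
29. interest=⌊1258365·71/10000⌋=8934; principal=118614-8934=109680; balance=1258365-109680=1148685
30. interest=⌊1148685·71/10000⌋=8155; principal=118614-8155=110459; balance=1148685-110459=1038226
31. interest=⌊1038226·71/10000⌋=7371; principal=118614-7371=111243; balance=1038226-111243=926983
32. interest=⌊926983·71/10000⌋=6581; principal=118614-6581=112033; balance=926983-112033=814950
33. interest=⌊814950·71/10000⌋=5786; principal=118614-5786=112828; balance=814950-112828=702122
34. interest=⌊702122·71/10000⌋=4985; principal=118614-4985=113629; balance=702122-113629=588493
35. interest=⌊588493·71/10000⌋=4178; principal=118614-4178=114436; balance=588493-114436=474057
36. interest=⌊474057·71/10000⌋=3365; principal=118614-3365=115249; balance=474057-115249=358808
37. interest=⌊358808·71/10000⌋=2547; principal=118614-2547=116067; balance=358808-116067=242741
38. interest=⌊242741·71/10000⌋=1723; principal=118614-1723=116891; balance=242741-116891=125850
39. interest=⌊125850·71/10000⌋=893; principal=118614-893=117721; balance=125850-117721=8129
40. interest=⌊8129·71/10000⌋=57; principal=min(118614-57,8129)=8129; balance=8129-8129=0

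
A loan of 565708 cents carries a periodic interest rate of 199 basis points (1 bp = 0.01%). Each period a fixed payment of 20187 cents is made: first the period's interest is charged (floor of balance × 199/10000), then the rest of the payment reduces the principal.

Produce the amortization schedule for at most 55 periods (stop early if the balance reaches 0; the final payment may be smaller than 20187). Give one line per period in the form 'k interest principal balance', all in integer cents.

1 11257 8930 556778
2 11079 9108 547670
3 10898 9289 538381
4 10713 9474 528907
5 10525 9662 519245
6 10332 9855 509390
7 10136 10051 499339
8 9936 10251 489088
9 9732 10455 478633
10 9524 10663 467970
11 9312 10875 457095
12 9096 11091 446004
13 8875 11312 434692
14 8650 11537 423155
15 8420 11767 411388
16 8186 12001 399387
17 7947 12240 387147
18 7704 12483 374664
19 7455 12732 361932
20 7202 12985 348947
21 6944 13243 335704
22 6680 13507 322197
23 6411 13776 308421
24 6137 14050 294371
25 5857 14330 280041
26 5572 14615 265426
27 5281 14906 250520
28 4985 15202 235318
29 4682 15505 219813
30 4374 15813 204000
31 4059 16128 187872
32 3738 16449 171423
33 3411 16776 154647
34 3077 17110 137537
35 2736 17451 120086
36 2389 17798 102288
37 2035 18152 84136
38 1674 18513 65623
39 1305 18882 46741
40 930 19257 27484
41 546 19641 7843
42 156 7843 0

1. interest=⌊565708·199/10000⌋=11257; principal=20187-11257=8930; balance=565708-8930=556778
2. interest=⌊556778·199/10000⌋=11079; principal=20187-11079=9108; balance=556778-9108=547670
3. interest=⌊547670·199/10000⌋=10898; principal=20187-10898=9289; balance=547670-9289=538381
4. interest=⌊538381·199/10000⌋=10713; principal=20187-10713=9474; balance=538381-9474=528907
5. interest=⌊528907·199/10000⌋=10525; principal=20187-10525=9662; balance=528907-9662=519245
6. interest=⌊519245·199/10000⌋=10332; principal=20187-10332=9855; balance=519245-9855=509390
7. interest=⌊509390·199/10000⌋=10136; principal=20187-10136=10051; balance=509390-10051=499339
8. interest=⌊499339·199/10000⌋=9936; principal=20187-9936=10251; balance=499339-10251=489088
9. interest=⌊489088·199/10000⌋=9732; principal=20187-9732=10455; balance=489088-10455=478633
10. interest=⌊478633·199/10000⌋=9524; principal=20187-9524=10663; balance=478633-10663=467970
11. interest=⌊467970·199/10000⌋=9312; principal=20187-9312=10875; balance=467970-10875=457095
12. interest=⌊457095·199/10000⌋=9096; principal=20187-9096=11091; balance=457095-11091=446004
13. interest=⌊446004·199/10000⌋=8875; principal=20187-8875=11312; balance=446004-11312=434692
14. interest=⌊434692·199/10000⌋=8650; principal=20187-8650=11537; balance=434692-11537=423155
15. interest=⌊423155·199/10000⌋=8420; principal=20187-8420=11767; balance=423155-11767=411388
16. interest=⌊411388·199/10000⌋=8186; principal=20187-8186=12001; balance=411388-12001=399387
17. interest=⌊399387·199/10000⌋=7947; principal=20187-7947=12240; balance=399387-12240=387147
18. interest=⌊387147·199/10000⌋=7704; principal=20187-7704=12483; balance=387147-12483=374664
19. interest=⌊374664·199/10000⌋=7455; principal=20187-7455=12732; balance=374664-12732=361932
20. interest=⌊361932·199/10000⌋=7202; principal=20187-7202=12985; balance=361932-12985=348947
21. interest=⌊348947·199/10000⌋=6944; principal=20187-6944=13243; balance=348947-13243=335704
22. interest=⌊335704·199/10000⌋=6680; principal=20187-6680=13507; balance=335704-13507=322197
23. interest=⌊322197·199/10000⌋=6411; principal=20187-6411=13776; balance=322197-13776=308421
24. interest=⌊308421·199/10000⌋=6137; principal=20187-6137=14050; balance=308421-14050=294371
25. interest=⌊294371·199/10000⌋=5857; principal=20187-5857=14330; balance=294371-14330=280041
26. interest=⌊280041·199/10000⌋=5572; principal=20187-5572=14615; balance=280041-14615=265426
27. interest=⌊265426·199/10000⌋=5281; principal=20187-5281=14906; balance=265426-14906=250520
28. interest=⌊250520·199/10000⌋=4985; principal=20187-4985=15202; balance=250520-15202=235318
29. interest=⌊235318·199/10000⌋=4682; principal=20187-4682=15505; balance=235318-15505=219813
30. interest=⌊219813·199/10000⌋=4374; principal=20187-4374=15813; balance=219813-15813=204000
31. interest=⌊204000·199/10000⌋=4059; principal=20187-4059=16128; balance=204000-16128=187872
32. interest=⌊187872·199/10000⌋=3738; principal=20187-3738=16449; balance=187872-16449=171423
33. interest=⌊171423·199/10000⌋=3411; principal=20187-3411=16776; balance=171423-16776=154647
34. interest=⌊154647·199/10000⌋=3077; principal=20187-3077=17110; balance=154647-17110=137537
35. interest=⌊137537·199/10000⌋=2736; principal=20187-2736=17451; balance=137537-17451=120086
36. interest=⌊120086·199/10000⌋=2389; principal=20187-2389=17798; balance=120086-17798=102288
37. interest=⌊102288·199/10000⌋=2035; principal=20187-2035=18152; balance=102288-18152=84136
38. interest=⌊84136·199/10000⌋=1674; principal=20187-1674=18513; balance=84136-18513=65623
39. interest=⌊65623·199/10000⌋=1305; principal=20187-1305=18882; balance=65623-18882=46741
40. interest=⌊46741·199/10000⌋=930; principal=20187-930=19257; balance=46741-19257=27484
41. interest=⌊27484·199/10000⌋=546; principal=20187-546=19641; balance=27484-19641=7843
42. interest=⌊7843·199/10000⌋=156; principal=min(20187-156,7843)=7843; balance=7843-7843=0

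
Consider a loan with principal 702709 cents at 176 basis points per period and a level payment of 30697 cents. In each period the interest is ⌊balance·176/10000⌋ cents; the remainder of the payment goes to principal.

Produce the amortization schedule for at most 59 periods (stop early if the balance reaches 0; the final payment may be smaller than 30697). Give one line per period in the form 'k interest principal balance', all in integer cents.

1 12367 18330 684379
2 12045 18652 665727
3 11716 18981 646746
4 11382 19315 627431
5 11042 19655 607776
6 10696 20001 587775
7 10344 20353 567422
8 9986 20711 546711
9 9622 21075 525636
10 9251 21446 504190
11 8873 21824 482366
12 8489 22208 460158
13 8098 22599 437559
14 7701 22996 414563
15 7296 23401 391162
16 6884 23813 367349
17 6465 24232 343117
18 6038 24659 318458
19 5604 25093 293365
20 5163 25534 267831
21 4713 25984 241847
22 4256 26441 215406
23 3791 26906 188500
24 3317 27380 161120
25 2835 27862 133258
26 2345 28352 104906
27 1846 28851 76055
28 1338 29359 46696
29 821 29876 16820
30 296 16820 0

1. interest=⌊702709·176/10000⌋=12367; principal=30697-12367=18330; balance=702709-18330=684379
2. interest=⌊684379·176/10000⌋=12045; principal=30697-12045=18652; balance=684379-18652=665727
3. interest=⌊665727·176/10000⌋=11716; principal=30697-11716=18981; balance=665727-18981=646746
4. interest=⌊646746·176/10000⌋=11382; principal=30697-11382=19315; balance=646746-19315=627431
5. interest=⌊627431·176/10000⌋=11042; principal=30697-11042=19655; balance=627431-19655=607776
6. interest=⌊607776·176/10000⌋=10696; principal=30697-10696=20001; balance=607776-20001=587775
7. interest=⌊587775·176/10000⌋=10344; principal=30697-10344=20353; balance=587775-20353=567422
8. interest=⌊567422·176/10000⌋=9986; principal=30697-9986=20711; balance=567422-20711=546711
9. interest=⌊546711·176/10000⌋=9622; principal=30697-9622=21075; balance=546711-21075=525636
10. interest=⌊525636·176/10000⌋=9251; principal=30697-9251=21446; balance=525636-21446=504190
11. interest=⌊504190·176/10000⌋=8873; principal=30697-8873=21824; balance=504190-21824=482366
12. interest=⌊482366·176/10000⌋=8489; principal=30697-8489=22208; balance=482366-22208=460158
13. interest=⌊460158·176/10000⌋=8098; principal=30697-8098=22599; balance=460158-22599=437559
14. interest=⌊437559·176/10000⌋=7701; principal=30697-7701=22996; balance=437559-22996=414563
15. interest=⌊414563·176/10000⌋=7296; principal=30697-7296=23401; balance=414563-23401=391162
16. interest=⌊391162·176/10000⌋=6884; principal=30697-6884=23813; balance=391162-23813=367349
17. interest=⌊367349·176/10000⌋=6465; principal=30697-6465=24232; balance=367349-24232=343117
18. interest=⌊343117·176/10000⌋=6038; principal=30697-6038=24659; balance=343117-24659=318458
19. interest=⌊318458·176/10000⌋=5604; principal=30697-5604=25093; balance=318458-25093=293365
20. interest=⌊293365·176/10000⌋=5163; principal=30697-5163=25534; balance=293365-25534=267831
21. interest=⌊267831·176/10000⌋=4713; principal=30697-4713=25984; balance=267831-25984=241847
22. interest=⌊241847·176/10000⌋=4256; principal=30697-4256=26441; balance=241847-26441=215406
23. interest=⌊215406·176/10000⌋=3791; principal=30697-3791=26906; balance=215406-26906=188500
24. interest=⌊188500·176/10000⌋=3317; principal=30697-3317=27380; balance=188500-27380=161120
25. interest=⌊161120·176/10000⌋=2835; principal=30697-2835=27862; balance=161120-27862=133258
26. interest=⌊133258·176/10000⌋=2345; principal=30697-2345=28352; balance=133258-28352=104906
27. interest=⌊104906·176/10000⌋=1846; principal=30697-1846=28851; balance=104906-28851=76055
28. interest=⌊76055·176/10000⌋=1338; principal=30697-1338=29359; balance=76055-29359=46696
29. interest=⌊46696·176/10000⌋=821; principal=30697-821=29876; balance=46696-29876=16820
30. interest=⌊16820·176/10000⌋=296; principal=min(30697-296,16820)=16820; balance=16820-16820=0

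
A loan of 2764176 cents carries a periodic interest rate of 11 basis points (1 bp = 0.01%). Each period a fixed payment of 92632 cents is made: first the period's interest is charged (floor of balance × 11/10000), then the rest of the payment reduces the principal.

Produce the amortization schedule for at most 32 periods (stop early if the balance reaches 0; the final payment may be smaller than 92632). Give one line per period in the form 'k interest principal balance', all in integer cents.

1. interest=⌊2764176·11/10000⌋=3040; principal=92632-3040=89592; balance=2764176-89592=2674584
2. interest=⌊2674584·11/10000⌋=2942; principal=92632-2942=89690; balance=2674584-89690=2584894
3. interest=⌊2584894·11/10000⌋=2843; principal=92632-2843=89789; balance=2584894-89789=2495105
4. interest=⌊2495105·11/10000⌋=2744; principal=92632-2744=89888; balance=2495105-89888=2405217
5. interest=⌊2405217·11/10000⌋=2645; principal=92632-2645=89987; balance=2405217-89987=2315230
6. interest=⌊2315230·11/10000⌋=2546; principal=92632-2546=90086; balance=2315230-90086=2225144
7. interest=⌊2225144·11/10000⌋=2447; principal=92632-2447=90185; balance=2225144-90185=2134959
8. interest=⌊2134959·11/10000⌋=2348; principal=92632-2348=90284; balance=2134959-90284=2044675
9. interest=⌊2044675·11/10000⌋=2249; principal=92632-2249=90383; balance=2044675-90383=1954292
10. interest=⌊1954292·11/10000⌋=2149; principal=92632-2149=90483; balance=1954292-90483=1863809
11. interest=⌊1863809·11/10000⌋=2050; principal=92632-2050=90582; balance=1863809-90582=1773227
12. interest=⌊1773227·11/10000⌋=1950; principal=92632-1950=90682; balance=1773227-90682=1682545
13. interest=⌊1682545·11/10000⌋=1850; principal=92632-1850=90782; balance=1682545-90782=1591763
14. interest=⌊1591763·11/10000⌋=1750; principal=92632-1750=90882; balance=1591763-90882=1500881
15. interest=⌊1500881·11/10000⌋=1650; principal=92632-1650=90982; balance=1500881-90982=1409899
16. interest=⌊1409899·11/10000⌋=1550; principal=92632-1550=91082; balance=1409899-91082=1318817
17. interest=⌊1318817·11/10000⌋=1450; principal=92632-1450=91182; balance=1318817-91182=1227635
18. interest=⌊1227635·11/10000⌋=1350; principal=92632-1350=91282; balance=1227635-91282=1136353
19. interest=⌊1136353·11/10000⌋=1249; principal=92632-1249=91383; balance=1136353-91383=1044970
20. interest=⌊1044970·11/10000⌋=1149; principal=92632-1149=91483; balance=1044970-91483=953487
21. interest=⌊953487·11/10000⌋=1048; principal=92632-1048=91584; balance=953487-91584=861903
22. interest=⌊861903·11/10000⌋=948; principal=92632-948=91684; balance=861903-91684=770219
23. interest=⌊770219·11/10000⌋=847; principal=92632-847=91785; balance=770219-91785=678434
24. interest=⌊678434·11/10000⌋=746; principal=92632-746=91886; balance=678434-91886=586548
25. interest=⌊586548·11/10000⌋=645; principal=92632-645=91987; balance=586548-91987=494561
26. interest=⌊494561·11/10000⌋=544; principal=92632-544=92088; balance=494561-92088=402473
27. interest=⌊402473·11/10000⌋=442; principal=92632-442=92190; balance=402473-92190=310283
28. interest=⌊310283·11/10000⌋=341; principal=92632-341=92291; balance=310283-92291=217992
29. interest=⌊217992·11/10000⌋=239; principal=92632-239=92393; balance=217992-92393=125599
30. interest=⌊125599·11/10000⌋=138; principal=92632-138=92494; balance=125599-92494=33105
31. interest=⌊33105·11/10000⌋=36; principal=min(92632-36,33105)=33105; balance=33105-33105=0

1 3040 89592 2674584
2 2942 89690 2584894
3 2843 89789 2495105
4 2744 89888 2405217
5 2645 89987 2315230
6 2546 90086 2225144
7 2447 90185 2134959
8 2348 90284 2044675
9 2249 90383 1954292
10 2149 90483 1863809
11 2050 90582 1773227
12 1950 90682 1682545
13 1850 90782 1591763
14 1750 90882 1500881
15 1650 90982 1409899
16 1550 91082 1318817
17 1450 91182 1227635
18 1350 91282 1136353
19 1249 91383 1044970
20 1149 91483 953487
21 1048 91584 861903
22 948 91684 770219
23 847 91785 678434
24 746 91886 586548
25 645 91987 494561
26 544 92088 402473
27 442 92190 310283
28 341 92291 217992
29 239 92393 125599
30 138 92494 33105
31 36 33105 0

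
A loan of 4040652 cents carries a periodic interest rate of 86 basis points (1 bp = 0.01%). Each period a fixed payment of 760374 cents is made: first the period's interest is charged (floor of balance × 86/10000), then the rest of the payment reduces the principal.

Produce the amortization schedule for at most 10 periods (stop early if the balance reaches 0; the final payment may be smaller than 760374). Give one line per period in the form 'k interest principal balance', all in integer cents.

1 34749 725625 3315027
2 28509 731865 2583162
3 22215 738159 1845003
4 15867 744507 1100496
5 9464 750910 349586
6 3006 349586 0

1. interest=⌊4040652·86/10000⌋=34749; principal=760374-34749=725625; balance=4040652-725625=3315027
2. interest=⌊3315027·86/10000⌋=28509; principal=760374-28509=731865; balance=3315027-731865=2583162
3. interest=⌊2583162·86/10000⌋=22215; principal=760374-22215=738159; balance=2583162-738159=1845003
4. interest=⌊1845003·86/10000⌋=15867; principal=760374-15867=744507; balance=1845003-744507=1100496
5. interest=⌊1100496·86/10000⌋=9464; principal=760374-9464=750910; balance=1100496-750910=349586
6. interest=⌊349586·86/10000⌋=3006; principal=min(760374-3006,349586)=349586; balance=349586-349586=0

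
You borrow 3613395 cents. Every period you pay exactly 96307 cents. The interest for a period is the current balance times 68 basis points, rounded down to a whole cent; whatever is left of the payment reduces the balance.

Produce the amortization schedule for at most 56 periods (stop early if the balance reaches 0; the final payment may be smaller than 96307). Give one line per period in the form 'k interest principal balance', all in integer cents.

1 24571 71736 3541659
2 24083 72224 3469435
3 23592 72715 3396720
4 23097 73210 3323510
5 22599 73708 3249802
6 22098 74209 3175593
7 21594 74713 3100880
8 21085 75222 3025658
9 20574 75733 2949925
10 20059 76248 2873677
11 19541 76766 2796911
12 19018 77289 2719622
13 18493 77814 2641808
14 17964 78343 2563465
15 17431 78876 2484589
16 16895 79412 2405177
17 16355 79952 2325225
18 15811 80496 2244729
19 15264 81043 2163686
20 14713 81594 2082092
21 14158 82149 1999943
22 13599 82708 1917235
23 13037 83270 1833965
24 12470 83837 1750128
25 11900 84407 1665721
26 11326 84981 1580740
27 10749 85558 1495182
28 10167 86140 1409042
29 9581 86726 1322316
30 8991 87316 1235000
31 8398 87909 1147091
32 7800 88507 1058584
33 7198 89109 969475
34 6592 89715 879760
35 5982 90325 789435
36 5368 90939 698496
37 4749 91558 606938
38 4127 92180 514758
39 3500 92807 421951
40 2869 93438 328513
41 2233 94074 234439
42 1594 94713 139726
43 950 95357 44369
44 301 44369 0

1. interest=⌊3613395·68/10000⌋=24571; principal=96307-24571=71736; balance=3613395-71736=3541659
2. interest=⌊3541659·68/10000⌋=24083; principal=96307-24083=72224; balance=3541659-72224=3469435
3. interest=⌊3469435·68/10000⌋=23592; principal=96307-23592=72715; balance=3469435-72715=3396720
4. interest=⌊3396720·68/10000⌋=23097; principal=96307-23097=73210; balance=3396720-73210=3323510
5. interest=⌊3323510·68/10000⌋=22599; principal=96307-22599=73708; balance=3323510-73708=3249802
6. interest=⌊3249802·68/10000⌋=22098; principal=96307-22098=74209; balance=3249802-74209=3175593
7. interest=⌊3175593·68/10000⌋=21594; principal=96307-21594=74713; balance=3175593-74713=3100880
8. interest=⌊3100880·68/10000⌋=21085; principal=96307-21085=75222; balance=3100880-75222=3025658
9. interest=⌊3025658·68/10000⌋=20574; principal=96307-20574=75733; balance=3025658-75733=2949925
10. interest=⌊2949925·68/10000⌋=20059; principal=96307-20059=76248; balance=2949925-76248=2873677
11. interest=⌊2873677·68/10000⌋=19541; principal=96307-19541=76766; balance=2873677-76766=2796911
12. interest=⌊2796911·68/10000⌋=19018; principal=96307-19018=77289; balance=2796911-77289=2719622
13. interest=⌊2719622·68/10000⌋=18493; principal=96307-18493=77814; balance=2719622-77814=2641808
14. interest=⌊2641808·68/10000⌋=17964; principal=96307-17964=78343; balance=2641808-78343=2563465
15. interest=⌊2563465·68/10000⌋=17431; principal=96307-17431=78876; balance=2563465-78876=2484589
16. interest=⌊2484589·68/10000⌋=16895; principal=96307-16895=79412; balance=2484589-79412=2405177
17. interest=⌊2405177·68/10000⌋=16355; principal=96307-16355=79952; balance=2405177-79952=2325225
18. interest=⌊2325225·68/10000⌋=15811; principal=96307-15811=80496; balance=2325225-80496=2244729
19. interest=⌊2244729·68/10000⌋=15264; principal=96307-15264=81043; balance=2244729-81043=2163686
20. interest=⌊2163686·68/10000⌋=14713; principal=96307-14713=81594; balance=2163686-81594=2082092
21. interest=⌊2082092·68/10000⌋=14158; principal=96307-14158=82149; balance=2082092-82149=1999943
22. interest=⌊1999943·68/10000⌋=13599; principal=96307-13599=82708; balance=1999943-82708=1917235
23. interest=⌊1917235·68/10000⌋=13037; principal=96307-13037=83270; balance=1917235-83270=1833965
24. interest=⌊1833965·68/10000⌋=12470; principal=96307-12470=83837; balance=1833965-83837=1750128
25. interest=⌊1750128·68/10000⌋=11900; principal=96307-11900=84407; balance=1750128-84407=1665721
26. interest=⌊1665721·68/10000⌋=11326; principal=96307-11326=84981; balance=1665721-84981=1580740
27. interest=⌊1580740·68/10000⌋=10749; principal=96307-10749=85558; balance=1580740-85558=1495182
28. interest=⌊1495182·68/10000⌋=10167; principal=96307-10167=86140; balance=1495182-86140=1409042
29. interest=⌊1409042·68/10000⌋=9581; principal=96307-9581=86726; balance=1409042-86726=1322316
30. interest=⌊1322316·68/10000⌋=8991; principal=96307-8991=87316; balance=1322316-87316=1235000
31. interest=⌊1235000·68/10000⌋=8398; principal=96307-8398=87909; balance=1235000-87909=1147091
32. interest=⌊1147091·68/10000⌋=7800; principal=96307-7800=88507; balance=1147091-88507=1058584
33. interest=⌊1058584·68/10000⌋=7198; principal=96307-7198=89109; balance=1058584-89109=969475
34. interest=⌊969475·68/10000⌋=6592; principal=96307-6592=89715; balance=969475-89715=879760
35. interest=⌊879760·68/10000⌋=5982; principal=96307-5982=90325; balance=879760-90325=789435
36. interest=⌊789435·68/10000⌋=5368; principal=96307-5368=90939; balance=789435-90939=698496
37. interest=⌊698496·68/10000⌋=4749; principal=96307-4749=91558; balance=698496-91558=606938
38. interest=⌊606938·68/10000⌋=4127; principal=96307-4127=92180; balance=606938-92180=514758
39. interest=⌊514758·68/10000⌋=3500; principal=96307-3500=92807; balance=514758-92807=421951
40. interest=⌊421951·68/10000⌋=2869; principal=96307-2869=93438; balance=421951-93438=328513
41. interest=⌊328513·68/10000⌋=2233; principal=96307-2233=94074; balance=328513-94074=234439
42. interest=⌊234439·68/10000⌋=1594; principal=96307-1594=94713; balance=234439-94713=139726
43. interest=⌊139726·68/10000⌋=950; principal=96307-950=95357; balance=139726-95357=44369
44. interest=⌊44369·68/10000⌋=301; principal=min(96307-301,44369)=44369; balance=44369-44369=0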